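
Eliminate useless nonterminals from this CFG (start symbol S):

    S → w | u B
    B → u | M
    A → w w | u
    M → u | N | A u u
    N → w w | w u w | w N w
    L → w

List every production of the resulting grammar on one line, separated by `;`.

S → w | u B; B → u | M; A → w w | u; M → u | N | A u u; N → w w | w u w | w N w

Generating nonterminals: {A, B, L, M, N, S}.
Reachable from S after that: {A, B, M, N, S}.
Removed useless symbols: {L} and every production mentioning them.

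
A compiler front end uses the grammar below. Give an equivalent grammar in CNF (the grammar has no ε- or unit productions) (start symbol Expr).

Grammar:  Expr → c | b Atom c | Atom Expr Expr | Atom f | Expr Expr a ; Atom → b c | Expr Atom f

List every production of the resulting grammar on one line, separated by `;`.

Expr → c | X1 Y1 | Atom Y2 | Atom X3 | Expr Y3; Atom → X1 X2 | Expr Y4; X1 → b; X2 → c; X3 → f; X4 → a; Y1 → Atom X2; Y2 → Expr Expr; Y3 → Expr X4; Y4 → Atom X3

Introduce a nonterminal for each terminal appearing in a rule of length ≥ 2: X1 → b, X2 → c, X3 → f, X4 → a.
Binarize each right-hand side of length ≥ 3 by chaining fresh nonterminals (Y1, Y2, …): affected rules were Expr → X1 Atom X2; Expr → Atom Expr Expr; Expr → Expr Expr X4; Atom → Expr Atom X3.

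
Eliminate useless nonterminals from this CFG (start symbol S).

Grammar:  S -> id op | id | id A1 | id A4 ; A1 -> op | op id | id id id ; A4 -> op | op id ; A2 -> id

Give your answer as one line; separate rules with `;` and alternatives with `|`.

S -> id op | id | id A1 | id A4; A1 -> op | op id | id id id; A4 -> op | op id

Generating nonterminals: {A1, A2, A4, S}.
Reachable from S after that: {A1, A4, S}.
Removed useless symbols: {A2} and every production mentioning them.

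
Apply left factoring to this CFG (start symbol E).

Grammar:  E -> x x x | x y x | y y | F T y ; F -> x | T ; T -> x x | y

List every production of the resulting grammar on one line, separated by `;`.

E -> y y | F T y | x E'; F -> x | T; T -> x x | y; E' -> x x | y x

E has alternatives sharing prefix 'x': factor to E → x E' with E' → x x | y x.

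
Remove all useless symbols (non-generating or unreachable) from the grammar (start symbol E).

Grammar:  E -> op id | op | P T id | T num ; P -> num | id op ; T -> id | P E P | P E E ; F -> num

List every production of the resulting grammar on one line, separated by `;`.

E -> op id | op | P T id | T num; P -> num | id op; T -> id | P E P | P E E

Generating nonterminals: {E, F, P, T}.
Reachable from E after that: {E, P, T}.
Removed useless symbols: {F} and every production mentioning them.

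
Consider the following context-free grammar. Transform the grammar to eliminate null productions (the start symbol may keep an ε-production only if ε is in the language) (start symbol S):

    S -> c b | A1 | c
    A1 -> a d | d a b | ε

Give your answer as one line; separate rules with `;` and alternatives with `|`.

S -> c b | A1 | c | ε; A1 -> a d | d a b

The nullable symbols are {A1, S}.
ε ∈ L(G) since S is nullable, so keep S → ε.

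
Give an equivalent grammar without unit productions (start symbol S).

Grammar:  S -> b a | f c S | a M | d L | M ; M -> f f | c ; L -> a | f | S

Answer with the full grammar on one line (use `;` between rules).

Unit pairs: L ⇒* {M, S}; S ⇒* {M}.
Replace each nonterminal's rules with the union of the non-unit rules of every nonterminal it unit-derives.

S -> b a | f c S | a M | d L | f f | c; M -> f f | c; L -> a | f | b a | f c S | a M | d L | f f | c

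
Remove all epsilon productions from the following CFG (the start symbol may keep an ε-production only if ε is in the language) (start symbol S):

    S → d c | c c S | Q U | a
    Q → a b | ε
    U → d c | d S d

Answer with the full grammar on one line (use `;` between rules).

S → d c | c c S | Q U | U | a; Q → a b; U → d c | d S d

Nullable set = {Q}.
ε ∉ L(G), so no ε-production is kept.
Add the nullable-subset variants: S → Q U gives Q U | U.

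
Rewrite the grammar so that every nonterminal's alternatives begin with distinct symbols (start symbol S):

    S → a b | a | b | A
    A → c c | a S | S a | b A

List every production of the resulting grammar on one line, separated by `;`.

S has alternatives sharing prefix 'a': factor to S → a S' with S' → b | ε.

S → b | A | a S'; A → c c | a S | S a | b A; S' → b | ε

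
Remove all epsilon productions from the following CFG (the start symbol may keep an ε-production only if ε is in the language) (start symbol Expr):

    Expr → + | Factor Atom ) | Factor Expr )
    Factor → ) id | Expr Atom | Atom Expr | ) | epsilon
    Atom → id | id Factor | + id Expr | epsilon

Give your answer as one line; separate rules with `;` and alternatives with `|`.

The nullable symbols are {Atom, Factor}.
ε ∉ L(G), so no ε-production is kept.
Add the nullable-subset variants: Expr → Factor Atom ) gives Factor Atom ) | Factor ) | Atom ) | ). Expr → Factor Expr ) gives Factor Expr ) | Expr ). Factor → Expr Atom gives Expr Atom | Expr.

Expr → + | Factor Atom ) | Factor ) | Atom ) | ) | Factor Expr ) | Expr ); Factor → ) id | Expr Atom | Expr | Atom Expr | ); Atom → id | id Factor | + id Expr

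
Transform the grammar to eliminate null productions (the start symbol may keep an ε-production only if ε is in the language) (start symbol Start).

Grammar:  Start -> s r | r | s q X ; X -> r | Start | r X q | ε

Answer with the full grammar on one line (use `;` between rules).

The nullable symbols are {X}.
ε ∉ L(G), so no ε-production is kept.
Add the nullable-subset variants: Start → s q X gives s q X | s q. X → r X q gives r X q | r q.

Start -> s r | r | s q X | s q; X -> r | Start | r X q | r q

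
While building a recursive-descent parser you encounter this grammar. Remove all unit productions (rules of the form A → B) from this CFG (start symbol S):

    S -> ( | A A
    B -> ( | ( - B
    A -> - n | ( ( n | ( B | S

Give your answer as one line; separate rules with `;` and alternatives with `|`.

Unit pairs: A ⇒* {S}.
For each unit pair (A, B), copy every non-unit production of B to A, then drop all unit productions.

S -> ( | A A; B -> ( | ( - B; A -> ( | A A | - n | ( ( n | ( B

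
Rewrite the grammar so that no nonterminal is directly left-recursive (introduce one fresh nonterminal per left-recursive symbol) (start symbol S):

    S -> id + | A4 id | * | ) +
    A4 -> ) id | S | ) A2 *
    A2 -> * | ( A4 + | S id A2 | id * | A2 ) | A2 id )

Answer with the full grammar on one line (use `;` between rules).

A2 is directly left-recursive.
For A2: α = {), id )}, β = {*, ( A4 +, S id A2, id *}. Rewrite as A2 → β A2' and A2' → α A2' | ε.

S -> id + | A4 id | * | ) +; A4 -> ) id | S | ) A2 *; A2 -> * A2' | ( A4 + A2' | S id A2 A2' | id * A2'; A2' -> ) A2' | id ) A2' | ε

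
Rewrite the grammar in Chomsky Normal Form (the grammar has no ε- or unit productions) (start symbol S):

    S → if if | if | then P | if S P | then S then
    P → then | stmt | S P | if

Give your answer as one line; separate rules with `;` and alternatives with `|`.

Introduce a nonterminal for each terminal appearing in a rule of length ≥ 2: X1 → if, X2 → then.
Binarize each right-hand side of length ≥ 3 by chaining fresh nonterminals (Y1, Y2, …): affected rules were S → X1 S P; S → X2 S X2.

S → X1 X1 | if | X2 P | X1 Y1 | X2 Y2; P → then | stmt | S P | if; X1 → if; X2 → then; Y1 → S P; Y2 → S X2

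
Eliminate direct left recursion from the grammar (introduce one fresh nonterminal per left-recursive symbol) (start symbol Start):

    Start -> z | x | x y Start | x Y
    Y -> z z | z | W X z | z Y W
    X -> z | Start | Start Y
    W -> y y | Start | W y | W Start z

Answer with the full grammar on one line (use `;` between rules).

Directly left-recursive nonterminal: W.
For W: α = {y, Start z}, β = {y y, Start}. Rewrite as W → β W1 and W1 → α W1 | ε.

Start -> z | x | x y Start | x Y; Y -> z z | z | W X z | z Y W; X -> z | Start | Start Y; W -> y y W1 | Start W1; W1 -> y W1 | Start z W1 | eps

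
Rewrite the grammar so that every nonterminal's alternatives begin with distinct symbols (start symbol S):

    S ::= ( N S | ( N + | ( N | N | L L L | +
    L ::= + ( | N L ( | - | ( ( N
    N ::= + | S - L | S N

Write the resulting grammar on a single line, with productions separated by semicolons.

S ::= N | L L L | + | ( N S'; L ::= + ( | N L ( | - | ( ( N; N ::= + | S N'; S' ::= S | + | ε; N' ::= - L | N

S has alternatives sharing prefix '( N': factor to S → ( N S' with S' → S | + | ε.
N has alternatives sharing prefix 'S': factor to N → S N' with N' → - L | N.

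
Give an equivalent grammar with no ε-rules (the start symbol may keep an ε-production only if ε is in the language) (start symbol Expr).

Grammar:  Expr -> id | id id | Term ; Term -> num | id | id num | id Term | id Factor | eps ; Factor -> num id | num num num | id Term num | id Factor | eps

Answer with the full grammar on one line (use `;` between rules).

Nullable set = {Expr, Factor, Term}.
ε ∈ L(G) since Expr is nullable, so keep Expr → ε.
Add the nullable-subset variants: Factor → id Term num gives id Term num | id num. Factor → id Factor gives id Factor | id.

Expr -> id | id id | Term | ε; Term -> num | id | id num | id Term | id Factor; Factor -> num id | num num num | id Term num | id num | id Factor | id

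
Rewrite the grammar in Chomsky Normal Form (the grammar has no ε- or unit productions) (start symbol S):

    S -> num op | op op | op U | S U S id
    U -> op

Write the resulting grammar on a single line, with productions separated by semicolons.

Introduce a nonterminal for each terminal appearing in a rule of length ≥ 2: X1 → num, X2 → op, X3 → id.
Binarize each right-hand side of length ≥ 3 by chaining fresh nonterminals (Y1, Y2, …): affected rules were S → S U S X3.

S -> X1 X2 | X2 X2 | X2 U | S Y1; U -> op; X1 -> num; X2 -> op; X3 -> id; Y1 -> U Y2; Y2 -> S X3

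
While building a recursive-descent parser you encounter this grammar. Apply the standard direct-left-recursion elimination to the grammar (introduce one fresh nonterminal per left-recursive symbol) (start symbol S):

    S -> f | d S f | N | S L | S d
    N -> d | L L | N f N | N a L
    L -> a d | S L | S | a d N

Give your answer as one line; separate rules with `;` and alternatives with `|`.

Left recursion appears on S, N.
For S: α = {L, d}, β = {f, d S f, N}. Rewrite as S → β S' and S' → α S' | ε.
For N: α = {f N, a L}, β = {d, L L}. Rewrite as N → β N' and N' → α N' | ε.

S -> f S' | d S f S' | N S'; N -> d N' | L L N'; L -> a d | S L | S | a d N; S' -> L S' | d S' | ε; N' -> f N N' | a L N' | ε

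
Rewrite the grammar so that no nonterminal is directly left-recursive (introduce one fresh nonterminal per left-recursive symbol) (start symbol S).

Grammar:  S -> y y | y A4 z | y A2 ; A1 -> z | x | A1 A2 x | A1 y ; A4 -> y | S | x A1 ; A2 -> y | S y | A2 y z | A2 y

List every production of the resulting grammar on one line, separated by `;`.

S -> y y | y A4 z | y A2; A1 -> z A1' | x A1'; A4 -> y | S | x A1; A2 -> y A2' | S y A2'; A1' -> A2 x A1' | y A1' | ε; A2' -> y z A2' | y A2' | ε

Directly left-recursive nonterminals: A1, A2.
For A1: α = {A2 x, y}, β = {z, x}. Rewrite as A1 → β A1' and A1' → α A1' | ε.
For A2: α = {y z, y}, β = {y, S y}. Rewrite as A2 → β A2' and A2' → α A2' | ε.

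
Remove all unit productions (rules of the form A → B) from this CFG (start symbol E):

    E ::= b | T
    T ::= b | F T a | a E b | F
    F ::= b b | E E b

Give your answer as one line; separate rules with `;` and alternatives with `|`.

Unit pairs: E ⇒* {F, T}; T ⇒* {F}.
For every A with A ⇒* B via unit rules, add B's non-unit alternatives to A; then delete every rule of the form X → Y.

E ::= b | b b | E E b | F T a | a E b; T ::= b b | E E b | b | F T a | a E b; F ::= b b | E E b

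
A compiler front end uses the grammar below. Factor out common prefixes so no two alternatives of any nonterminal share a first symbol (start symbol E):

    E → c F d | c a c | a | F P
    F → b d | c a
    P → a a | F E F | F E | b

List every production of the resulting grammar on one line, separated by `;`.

E has alternatives sharing prefix 'c': factor to E → c E' with E' → F d | a c.
P has alternatives sharing prefix 'F E': factor to P → F E P' with P' → F | ε.

E → a | F P | c E'; F → b d | c a; P → a a | b | F E P'; E' → F d | a c; P' → F | ε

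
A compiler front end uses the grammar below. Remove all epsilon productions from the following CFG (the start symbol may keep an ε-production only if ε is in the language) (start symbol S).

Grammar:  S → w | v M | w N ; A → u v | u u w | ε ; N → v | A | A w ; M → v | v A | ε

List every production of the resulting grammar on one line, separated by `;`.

S → w | v M | v | w N; A → u v | u u w; N → v | A | A w | w; M → v | v A

The nullable symbols are {A, M, N}.
ε ∉ L(G), so no ε-production is kept.
Expand every rule over subsets of its nullable positions: S → v M gives v M | v. N → A w gives A w | w.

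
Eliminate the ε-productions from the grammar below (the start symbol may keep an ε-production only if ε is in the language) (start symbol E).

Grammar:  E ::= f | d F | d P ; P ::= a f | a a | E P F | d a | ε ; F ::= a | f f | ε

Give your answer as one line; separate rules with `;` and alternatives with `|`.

Nullable nonterminals: {F, P}.
ε ∉ L(G), so no ε-production is kept.
Expand every rule over subsets of its nullable positions: E → d F gives d F | d. P → E P F gives E P F | E P | E F | E.

E ::= f | d F | d | d P; P ::= a f | a a | E P F | E P | E F | E | d a; F ::= a | f f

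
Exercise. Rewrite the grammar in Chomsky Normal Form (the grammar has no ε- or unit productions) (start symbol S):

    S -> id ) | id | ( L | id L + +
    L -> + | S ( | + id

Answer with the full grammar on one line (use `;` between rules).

S -> X1 X2 | id | X3 L | X1 Y1; L -> + | S X3 | X4 X1; X1 -> id; X2 -> ); X3 -> (; X4 -> +; Y1 -> L Y2; Y2 -> X4 X4

Introduce a nonterminal for each terminal appearing in a rule of length ≥ 2: X1 → id, X2 → ), X3 → (, X4 → +.
Binarize each right-hand side of length ≥ 3 by chaining fresh nonterminals (Y1, Y2, …): affected rules were S → X1 L X4 X4.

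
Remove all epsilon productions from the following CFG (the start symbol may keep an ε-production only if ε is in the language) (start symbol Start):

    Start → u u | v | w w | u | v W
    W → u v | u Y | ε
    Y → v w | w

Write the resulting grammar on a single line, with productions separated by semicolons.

The nullable symbols are {W}.
ε ∉ L(G), so no ε-production is kept.

Start → u u | v | w w | u | v W; W → u v | u Y; Y → v w | w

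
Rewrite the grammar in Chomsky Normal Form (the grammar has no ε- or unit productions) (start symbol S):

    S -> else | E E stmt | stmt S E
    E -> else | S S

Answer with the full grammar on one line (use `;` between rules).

Introduce a nonterminal for each terminal appearing in a rule of length ≥ 2: X1 → stmt.
Binarize each right-hand side of length ≥ 3 by chaining fresh nonterminals (Y1, Y2, …): affected rules were S → E E X1; S → X1 S E.

S -> else | E Y1 | X1 Y2; E -> else | S S; X1 -> stmt; Y1 -> E X1; Y2 -> S E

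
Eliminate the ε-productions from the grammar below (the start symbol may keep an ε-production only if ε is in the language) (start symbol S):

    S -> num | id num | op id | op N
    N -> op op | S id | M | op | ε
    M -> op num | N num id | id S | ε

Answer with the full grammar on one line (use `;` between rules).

Nullable nonterminals: {M, N}.
ε ∉ L(G), so no ε-production is kept.
Add the nullable-subset variants: S → op N gives op N | op. M → N num id gives N num id | num id.

S -> num | id num | op id | op N | op; N -> op op | S id | M | op; M -> op num | N num id | num id | id S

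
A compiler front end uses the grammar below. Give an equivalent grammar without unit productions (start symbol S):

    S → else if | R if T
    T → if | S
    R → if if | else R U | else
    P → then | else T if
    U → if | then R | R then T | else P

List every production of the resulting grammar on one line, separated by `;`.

S → else if | R if T; T → else if | R if T | if; R → if if | else R U | else; P → then | else T if; U → if | then R | R then T | else P

Unit pairs: T ⇒* {S}.
For every A with A ⇒* B via unit rules, add B's non-unit alternatives to A; then delete every rule of the form X → Y.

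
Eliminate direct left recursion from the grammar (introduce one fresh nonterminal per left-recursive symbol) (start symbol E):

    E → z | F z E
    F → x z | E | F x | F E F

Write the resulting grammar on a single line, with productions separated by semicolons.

E → z | F z E; F → x z F' | E F'; F' → x F' | E F F' | eps

Directly left-recursive nonterminal: F.
For F: α = {x, E F}, β = {x z, E}. Rewrite as F → β F' and F' → α F' | ε.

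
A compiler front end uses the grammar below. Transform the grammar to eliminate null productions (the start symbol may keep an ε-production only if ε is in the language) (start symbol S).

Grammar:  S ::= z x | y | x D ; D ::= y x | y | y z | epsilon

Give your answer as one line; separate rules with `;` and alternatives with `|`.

S ::= z x | y | x D | x; D ::= y x | y | y z

Nullable nonterminals: {D}.
ε ∉ L(G), so no ε-production is kept.
Expand every rule over subsets of its nullable positions: S → x D gives x D | x.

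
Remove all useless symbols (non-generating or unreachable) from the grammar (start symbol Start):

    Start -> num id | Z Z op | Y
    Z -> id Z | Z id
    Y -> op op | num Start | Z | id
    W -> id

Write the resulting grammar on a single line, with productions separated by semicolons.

Start -> num id | Y; Y -> op op | num Start | id

Generating nonterminals: {Start, W, Y}.
Reachable from Start after that: {Start, Y}.
Removed useless symbols: {W, Z} and every production mentioning them.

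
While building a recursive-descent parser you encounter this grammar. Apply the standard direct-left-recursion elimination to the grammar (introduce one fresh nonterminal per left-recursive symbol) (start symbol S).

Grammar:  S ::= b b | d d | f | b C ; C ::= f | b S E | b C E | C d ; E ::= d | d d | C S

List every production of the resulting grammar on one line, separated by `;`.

S ::= b b | d d | f | b C; C ::= f C' | b S E C' | b C E C'; E ::= d | d d | C S; C' ::= d C' | ε

C is directly left-recursive.
For C: α = {d}, β = {f, b S E, b C E}. Rewrite as C → β C' and C' → α C' | ε.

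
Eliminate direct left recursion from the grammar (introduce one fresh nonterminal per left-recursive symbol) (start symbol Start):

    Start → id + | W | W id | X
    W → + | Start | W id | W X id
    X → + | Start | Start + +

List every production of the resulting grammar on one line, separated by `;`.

Start → id + | W | W id | X; W → + W1 | Start W1; X → + | Start | Start + +; W1 → id W1 | X id W1 | ε

Left recursion appears on W.
For W: α = {id, X id}, β = {+, Start}. Rewrite as W → β W1 and W1 → α W1 | ε.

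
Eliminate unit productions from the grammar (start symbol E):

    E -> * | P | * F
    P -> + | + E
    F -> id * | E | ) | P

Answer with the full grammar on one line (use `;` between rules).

E -> * | * F | + | + E; P -> + | + E; F -> * | * F | id * | ) | + | + E

Unit pairs: E ⇒* {P}; F ⇒* {E, P}.
For each unit pair (A, B), copy every non-unit production of B to A, then drop all unit productions.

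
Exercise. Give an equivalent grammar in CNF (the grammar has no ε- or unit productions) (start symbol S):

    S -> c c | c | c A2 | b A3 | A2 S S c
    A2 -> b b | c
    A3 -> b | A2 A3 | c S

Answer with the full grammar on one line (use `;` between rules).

Introduce a nonterminal for each terminal appearing in a rule of length ≥ 2: X1 → c, X2 → b.
Binarize each right-hand side of length ≥ 3 by chaining fresh nonterminals (Y1, Y2, …): affected rules were S → A2 S S X1.

S -> X1 X1 | c | X1 A2 | X2 A3 | A2 Y1; A2 -> X2 X2 | c; A3 -> b | A2 A3 | X1 S; X1 -> c; X2 -> b; Y1 -> S Y2; Y2 -> S X1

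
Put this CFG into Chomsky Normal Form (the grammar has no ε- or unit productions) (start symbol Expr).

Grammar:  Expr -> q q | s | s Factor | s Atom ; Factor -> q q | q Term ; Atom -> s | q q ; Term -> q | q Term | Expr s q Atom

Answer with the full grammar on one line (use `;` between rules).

Expr -> X1 X1 | s | X2 Factor | X2 Atom; Factor -> X1 X1 | X1 Term; Atom -> s | X1 X1; Term -> q | X1 Term | Expr Y1; X1 -> q; X2 -> s; Y1 -> X2 Y2; Y2 -> X1 Atom

Introduce a nonterminal for each terminal appearing in a rule of length ≥ 2: X1 → q, X2 → s.
Binarize each right-hand side of length ≥ 3 by chaining fresh nonterminals (Y1, Y2, …): affected rules were Term → Expr X2 X1 Atom.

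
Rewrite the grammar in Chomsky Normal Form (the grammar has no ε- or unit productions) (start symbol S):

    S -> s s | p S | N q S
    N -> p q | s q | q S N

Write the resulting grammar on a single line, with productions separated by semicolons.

S -> X1 X1 | X2 S | N Y1; N -> X2 X3 | X1 X3 | X3 Y2; X1 -> s; X2 -> p; X3 -> q; Y1 -> X3 S; Y2 -> S N

Introduce a nonterminal for each terminal appearing in a rule of length ≥ 2: X1 → s, X2 → p, X3 → q.
Binarize each right-hand side of length ≥ 3 by chaining fresh nonterminals (Y1, Y2, …): affected rules were S → N X3 S; N → X3 S N.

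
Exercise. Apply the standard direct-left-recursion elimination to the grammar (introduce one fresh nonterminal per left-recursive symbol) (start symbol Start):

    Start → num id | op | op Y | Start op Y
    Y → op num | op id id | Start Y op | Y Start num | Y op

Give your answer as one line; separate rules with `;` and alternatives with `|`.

Start → num id Start1 | op Start1 | op Y Start1; Y → op num Y1 | op id id Y1 | Start Y op Y1; Start1 → op Y Start1 | ε; Y1 → Start num Y1 | op Y1 | ε

Left recursion appears on Start, Y.
For Start: α = {op Y}, β = {num id, op, op Y}. Rewrite as Start → β Start1 and Start1 → α Start1 | ε.
For Y: α = {Start num, op}, β = {op num, op id id, Start Y op}. Rewrite as Y → β Y1 and Y1 → α Y1 | ε.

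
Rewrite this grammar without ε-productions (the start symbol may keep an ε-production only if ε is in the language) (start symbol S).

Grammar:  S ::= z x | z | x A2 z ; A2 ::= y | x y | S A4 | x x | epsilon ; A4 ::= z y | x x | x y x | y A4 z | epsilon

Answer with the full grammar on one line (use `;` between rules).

S ::= z x | z | x A2 z | x z; A2 ::= y | x y | S A4 | S | x x; A4 ::= z y | x x | x y x | y A4 z | y z

Nullable set = {A2, A4}.
ε ∉ L(G), so no ε-production is kept.
Add the nullable-subset variants: S → x A2 z gives x A2 z | x z. A2 → S A4 gives S A4 | S. A4 → y A4 z gives y A4 z | y z.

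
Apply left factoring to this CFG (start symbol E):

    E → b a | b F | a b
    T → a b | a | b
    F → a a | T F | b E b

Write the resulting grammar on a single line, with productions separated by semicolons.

E has alternatives sharing prefix 'b': factor to E → b E' with E' → a | F.
T has alternatives sharing prefix 'a': factor to T → a T' with T' → b | ε.

E → a b | b E'; T → b | a T'; F → a a | T F | b E b; E' → a | F; T' → b | ε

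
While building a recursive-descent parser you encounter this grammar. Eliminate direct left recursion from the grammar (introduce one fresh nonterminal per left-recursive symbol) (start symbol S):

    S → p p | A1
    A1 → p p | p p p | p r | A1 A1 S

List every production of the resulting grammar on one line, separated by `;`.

Directly left-recursive nonterminal: A1.
For A1: α = {A1 S}, β = {p p, p p p, p r}. Rewrite as A1 → β A1' and A1' → α A1' | ε.

S → p p | A1; A1 → p p A1' | p p p A1' | p r A1'; A1' → A1 S A1' | ε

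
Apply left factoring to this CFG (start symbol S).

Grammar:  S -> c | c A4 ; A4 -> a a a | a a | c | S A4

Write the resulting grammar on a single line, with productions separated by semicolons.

S has alternatives sharing prefix 'c': factor to S → c S' with S' → ε | A4.
A4 has alternatives sharing prefix 'a a': factor to A4 → a a A4' with A4' → a | ε.

S -> c S'; A4 -> c | S A4 | a a A4'; S' -> ε | A4; A4' -> a | ε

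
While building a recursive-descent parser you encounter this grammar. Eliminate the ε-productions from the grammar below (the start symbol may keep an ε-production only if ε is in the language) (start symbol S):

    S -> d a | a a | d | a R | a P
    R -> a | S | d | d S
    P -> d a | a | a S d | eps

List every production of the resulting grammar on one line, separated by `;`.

S -> d a | a a | d | a R | a P | a; R -> a | S | d | d S; P -> d a | a | a S d

The nullable symbols are {P}.
ε ∉ L(G), so no ε-production is kept.
Expand every rule over subsets of its nullable positions: S → a P gives a P | a.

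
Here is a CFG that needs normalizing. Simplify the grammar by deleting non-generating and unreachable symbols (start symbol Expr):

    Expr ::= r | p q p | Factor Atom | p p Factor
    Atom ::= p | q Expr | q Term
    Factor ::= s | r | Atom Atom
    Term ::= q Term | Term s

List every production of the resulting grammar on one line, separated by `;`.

Expr ::= r | p q p | Factor Atom | p p Factor; Atom ::= p | q Expr; Factor ::= s | r | Atom Atom

Generating nonterminals: {Atom, Expr, Factor}.
Reachable from Expr after that: {Atom, Expr, Factor}.
Removed useless symbols: {Term} and every production mentioning them.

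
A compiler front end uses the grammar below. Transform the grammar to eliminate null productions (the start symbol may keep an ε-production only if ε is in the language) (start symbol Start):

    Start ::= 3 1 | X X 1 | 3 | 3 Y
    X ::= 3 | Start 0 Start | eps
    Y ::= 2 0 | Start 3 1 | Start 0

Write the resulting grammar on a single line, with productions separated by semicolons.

The nullable symbols are {X}.
ε ∉ L(G), so no ε-production is kept.
Add the nullable-subset variants: Start → X X 1 gives X X 1 | X 1 | 1.

Start ::= 3 1 | X X 1 | X 1 | 1 | 3 | 3 Y; X ::= 3 | Start 0 Start; Y ::= 2 0 | Start 3 1 | Start 0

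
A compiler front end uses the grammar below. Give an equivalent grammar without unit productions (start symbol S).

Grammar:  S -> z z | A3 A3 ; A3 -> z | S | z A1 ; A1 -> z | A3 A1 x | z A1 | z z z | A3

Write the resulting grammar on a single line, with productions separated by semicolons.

Unit pairs: A1 ⇒* {A3, S}; A3 ⇒* {S}.
For every A with A ⇒* B via unit rules, add B's non-unit alternatives to A; then delete every rule of the form X → Y.

S -> z z | A3 A3; A3 -> z z | A3 A3 | z | z A1; A1 -> z | A3 A1 x | z A1 | z z z | z z | A3 A3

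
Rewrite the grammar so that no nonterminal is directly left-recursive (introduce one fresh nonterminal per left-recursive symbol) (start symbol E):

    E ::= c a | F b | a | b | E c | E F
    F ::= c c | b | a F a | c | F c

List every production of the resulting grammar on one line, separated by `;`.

Left recursion appears on E, F.
For E: α = {c, F}, β = {c a, F b, a, b}. Rewrite as E → β E' and E' → α E' | ε.
For F: α = {c}, β = {c c, b, a F a, c}. Rewrite as F → β F' and F' → α F' | ε.

E ::= c a E' | F b E' | a E' | b E'; F ::= c c F' | b F' | a F a F' | c F'; E' ::= c E' | F E' | ε; F' ::= c F' | ε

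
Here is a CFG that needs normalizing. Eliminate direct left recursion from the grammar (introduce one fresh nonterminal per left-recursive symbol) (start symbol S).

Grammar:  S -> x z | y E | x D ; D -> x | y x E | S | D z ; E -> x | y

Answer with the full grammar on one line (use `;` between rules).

D is directly left-recursive.
For D: α = {z}, β = {x, y x E, S}. Rewrite as D → β D' and D' → α D' | ε.

S -> x z | y E | x D; D -> x D' | y x E D' | S D'; E -> x | y; D' -> z D' | ε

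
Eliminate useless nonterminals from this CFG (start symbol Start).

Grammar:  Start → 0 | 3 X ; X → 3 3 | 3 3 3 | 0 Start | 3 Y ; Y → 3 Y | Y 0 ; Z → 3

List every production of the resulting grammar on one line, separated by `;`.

Start → 0 | 3 X; X → 3 3 | 3 3 3 | 0 Start

Generating nonterminals: {Start, X, Z}.
Reachable from Start after that: {Start, X}.
Removed useless symbols: {Y, Z} and every production mentioning them.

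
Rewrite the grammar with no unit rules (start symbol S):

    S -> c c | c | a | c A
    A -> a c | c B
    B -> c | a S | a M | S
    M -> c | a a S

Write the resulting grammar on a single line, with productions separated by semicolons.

S -> c c | c | a | c A; A -> a c | c B; B -> c | a S | a M | c c | a | c A; M -> c | a a S

Unit pairs: B ⇒* {S}.
For each unit pair (A, B), copy every non-unit production of B to A, then drop all unit productions.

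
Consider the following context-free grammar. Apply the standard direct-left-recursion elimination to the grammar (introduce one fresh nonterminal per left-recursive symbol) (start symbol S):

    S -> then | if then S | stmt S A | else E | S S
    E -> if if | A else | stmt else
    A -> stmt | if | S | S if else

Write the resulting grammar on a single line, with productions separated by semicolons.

Left recursion appears on S.
For S: α = {S}, β = {then, if then S, stmt S A, else E}. Rewrite as S → β S' and S' → α S' | ε.

S -> then S' | if then S S' | stmt S A S' | else E S'; E -> if if | A else | stmt else; A -> stmt | if | S | S if else; S' -> S S' | eps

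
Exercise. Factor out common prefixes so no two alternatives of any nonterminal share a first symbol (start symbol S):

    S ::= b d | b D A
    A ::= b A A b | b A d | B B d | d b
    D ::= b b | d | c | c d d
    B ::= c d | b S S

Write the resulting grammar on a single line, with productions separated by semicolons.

S has alternatives sharing prefix 'b': factor to S → b S' with S' → d | D A.
A has alternatives sharing prefix 'b A': factor to A → b A A' with A' → A b | d.
D has alternatives sharing prefix 'c': factor to D → c D' with D' → ε | d d.

S ::= b S'; A ::= B B d | d b | b A A'; D ::= b b | d | c D'; B ::= c d | b S S; S' ::= d | D A; A' ::= A b | d; D' ::= ε | d d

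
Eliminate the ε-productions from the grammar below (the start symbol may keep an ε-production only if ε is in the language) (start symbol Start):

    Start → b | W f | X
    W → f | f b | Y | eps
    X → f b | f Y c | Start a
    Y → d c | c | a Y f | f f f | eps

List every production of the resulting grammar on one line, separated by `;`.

Start → b | W f | f | X; W → f | f b | Y; X → f b | f Y c | f c | Start a; Y → d c | c | a Y f | a f | f f f

Nullable nonterminals: {W, Y}.
ε ∉ L(G), so no ε-production is kept.
For each production, add variants omitting each subset of nullable occurrences: Start → W f gives W f | f. X → f Y c gives f Y c | f c. Y → a Y f gives a Y f | a f.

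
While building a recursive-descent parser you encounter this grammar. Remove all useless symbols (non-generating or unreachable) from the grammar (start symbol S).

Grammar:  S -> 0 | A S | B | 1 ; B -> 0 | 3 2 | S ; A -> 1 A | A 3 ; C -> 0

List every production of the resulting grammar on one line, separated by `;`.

S -> 0 | B | 1; B -> 0 | 3 2 | S

Generating nonterminals: {B, C, S}.
Reachable from S after that: {B, S}.
Removed useless symbols: {A, C} and every production mentioning them.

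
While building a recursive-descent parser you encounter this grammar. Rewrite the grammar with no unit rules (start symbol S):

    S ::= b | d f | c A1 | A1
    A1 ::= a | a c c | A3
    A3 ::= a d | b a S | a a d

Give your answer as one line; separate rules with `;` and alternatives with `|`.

Unit pairs: A1 ⇒* {A3}; S ⇒* {A1, A3}.
Replace each nonterminal's rules with the union of the non-unit rules of every nonterminal it unit-derives.

S ::= a | a c c | b | d f | c A1 | a d | b a S | a a d; A1 ::= a | a c c | a d | b a S | a a d; A3 ::= a d | b a S | a a d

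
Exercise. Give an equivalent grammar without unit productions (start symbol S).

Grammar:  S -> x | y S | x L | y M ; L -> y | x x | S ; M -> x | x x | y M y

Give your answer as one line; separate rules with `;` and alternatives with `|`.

S -> x | y S | x L | y M; L -> y | x x | x | y S | x L | y M; M -> x | x x | y M y

Unit pairs: L ⇒* {S}.
Replace each nonterminal's rules with the union of the non-unit rules of every nonterminal it unit-derives.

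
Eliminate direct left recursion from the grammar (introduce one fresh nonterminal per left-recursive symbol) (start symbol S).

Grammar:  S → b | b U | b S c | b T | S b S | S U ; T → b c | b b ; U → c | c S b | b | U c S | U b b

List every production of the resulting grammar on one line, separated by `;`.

Directly left-recursive nonterminals: S, U.
For S: α = {b S, U}, β = {b, b U, b S c, b T}. Rewrite as S → β S' and S' → α S' | ε.
For U: α = {c S, b b}, β = {c, c S b, b}. Rewrite as U → β U' and U' → α U' | ε.

S → b S' | b U S' | b S c S' | b T S'; T → b c | b b; U → c U' | c S b U' | b U'; S' → b S S' | U S' | ε; U' → c S U' | b b U' | ε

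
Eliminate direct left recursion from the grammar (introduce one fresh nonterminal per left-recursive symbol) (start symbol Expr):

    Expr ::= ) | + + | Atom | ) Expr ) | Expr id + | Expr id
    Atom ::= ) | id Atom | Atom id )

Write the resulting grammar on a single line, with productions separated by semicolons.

Expr, Atom are directly left-recursive.
For Expr: α = {id +, id}, β = {), + +, Atom, ) Expr )}. Rewrite as Expr → β Expr1 and Expr1 → α Expr1 | ε.
For Atom: α = {id )}, β = {), id Atom}. Rewrite as Atom → β Atom1 and Atom1 → α Atom1 | ε.

Expr ::= ) Expr1 | + + Expr1 | Atom Expr1 | ) Expr ) Expr1; Atom ::= ) Atom1 | id Atom Atom1; Expr1 ::= id + Expr1 | id Expr1 | eps; Atom1 ::= id ) Atom1 | eps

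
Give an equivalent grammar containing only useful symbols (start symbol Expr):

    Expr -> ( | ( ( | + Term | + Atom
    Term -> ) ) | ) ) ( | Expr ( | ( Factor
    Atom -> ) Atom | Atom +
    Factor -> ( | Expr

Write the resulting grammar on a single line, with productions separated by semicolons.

Generating nonterminals: {Expr, Factor, Term}.
Reachable from Expr after that: {Expr, Factor, Term}.
Removed useless symbols: {Atom} and every production mentioning them.

Expr -> ( | ( ( | + Term; Term -> ) ) | ) ) ( | Expr ( | ( Factor; Factor -> ( | Expr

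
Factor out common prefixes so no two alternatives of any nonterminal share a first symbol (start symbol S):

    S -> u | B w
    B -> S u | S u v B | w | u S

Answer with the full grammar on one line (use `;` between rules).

B has alternatives sharing prefix 'S u': factor to B → S u B' with B' → ε | v B.

S -> u | B w; B -> w | u S | S u B'; B' -> ε | v B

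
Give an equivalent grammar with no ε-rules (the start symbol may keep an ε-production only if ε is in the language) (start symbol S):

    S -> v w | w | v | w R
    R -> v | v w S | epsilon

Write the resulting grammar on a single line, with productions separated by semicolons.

S -> v w | w | v | w R; R -> v | v w S

The nullable symbols are {R}.
ε ∉ L(G), so no ε-production is kept.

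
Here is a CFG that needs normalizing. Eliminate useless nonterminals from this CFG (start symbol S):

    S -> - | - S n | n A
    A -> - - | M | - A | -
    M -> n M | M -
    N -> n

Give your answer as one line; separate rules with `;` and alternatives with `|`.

S -> - | - S n | n A; A -> - - | - A | -

Generating nonterminals: {A, N, S}.
Reachable from S after that: {A, S}.
Removed useless symbols: {M, N} and every production mentioning them.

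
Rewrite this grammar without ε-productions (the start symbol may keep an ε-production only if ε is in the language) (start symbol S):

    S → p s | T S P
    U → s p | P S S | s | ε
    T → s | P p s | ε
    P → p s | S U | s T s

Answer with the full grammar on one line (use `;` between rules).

S → p s | T S P | S P; U → s p | P S S | s; T → s | P p s; P → p s | S U | S | s T s | s s

Nullable set = {T, U}.
ε ∉ L(G), so no ε-production is kept.
Add the nullable-subset variants: S → T S P gives T S P | S P. P → S U gives S U | S. P → s T s gives s T s | s s.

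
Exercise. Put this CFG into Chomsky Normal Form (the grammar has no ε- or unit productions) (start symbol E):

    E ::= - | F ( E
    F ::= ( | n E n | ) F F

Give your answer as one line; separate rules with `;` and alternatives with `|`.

E ::= - | F Y1; F ::= ( | X2 Y2 | X3 Y3; X1 ::= (; X2 ::= n; X3 ::= ); Y1 ::= X1 E; Y2 ::= E X2; Y3 ::= F F

Introduce a nonterminal for each terminal appearing in a rule of length ≥ 2: X1 → (, X2 → n, X3 → ).
Binarize each right-hand side of length ≥ 3 by chaining fresh nonterminals (Y1, Y2, …): affected rules were E → F X1 E; F → X2 E X2; F → X3 F F.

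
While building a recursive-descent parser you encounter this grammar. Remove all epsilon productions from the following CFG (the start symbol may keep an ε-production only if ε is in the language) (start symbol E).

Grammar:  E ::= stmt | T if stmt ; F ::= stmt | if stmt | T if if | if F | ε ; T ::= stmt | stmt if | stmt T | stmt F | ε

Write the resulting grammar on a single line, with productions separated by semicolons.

E ::= stmt | T if stmt | if stmt; F ::= stmt | if stmt | T if if | if if | if F | if; T ::= stmt | stmt if | stmt T | stmt F

Nullable nonterminals: {F, T}.
ε ∉ L(G), so no ε-production is kept.
For each production, add variants omitting each subset of nullable occurrences: E → T if stmt gives T if stmt | if stmt. F → T if if gives T if if | if if. F → if F gives if F | if.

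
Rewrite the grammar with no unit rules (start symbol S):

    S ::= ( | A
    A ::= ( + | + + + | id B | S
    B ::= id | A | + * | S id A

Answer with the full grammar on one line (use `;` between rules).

S ::= ( | ( + | + + + | id B; A ::= ( | ( + | + + + | id B; B ::= id | + * | S id A | ( | ( + | + + + | id B

Unit pairs: A ⇒* {S}; B ⇒* {A, S}; S ⇒* {A}.
For every A with A ⇒* B via unit rules, add B's non-unit alternatives to A; then delete every rule of the form X → Y.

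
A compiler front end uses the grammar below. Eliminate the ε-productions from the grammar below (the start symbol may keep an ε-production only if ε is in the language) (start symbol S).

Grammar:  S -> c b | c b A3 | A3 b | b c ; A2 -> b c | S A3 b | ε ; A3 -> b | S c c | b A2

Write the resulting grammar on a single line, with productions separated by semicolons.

S -> c b | c b A3 | A3 b | b c; A2 -> b c | S A3 b; A3 -> b | S c c | b A2

The nullable symbols are {A2}.
ε ∉ L(G), so no ε-production is kept.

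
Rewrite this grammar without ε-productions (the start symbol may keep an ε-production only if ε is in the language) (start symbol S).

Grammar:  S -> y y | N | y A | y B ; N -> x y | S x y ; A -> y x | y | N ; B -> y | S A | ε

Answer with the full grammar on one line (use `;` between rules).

S -> y y | N | y A | y B | y; N -> x y | S x y; A -> y x | y | N; B -> y | S A

The nullable symbols are {B}.
ε ∉ L(G), so no ε-production is kept.
Add the nullable-subset variants: S → y B gives y B | y.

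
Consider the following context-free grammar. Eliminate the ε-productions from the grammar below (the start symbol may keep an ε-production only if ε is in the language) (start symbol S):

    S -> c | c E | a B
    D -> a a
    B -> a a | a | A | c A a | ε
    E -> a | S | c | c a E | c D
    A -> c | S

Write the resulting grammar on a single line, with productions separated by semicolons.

Nullable set = {B}.
ε ∉ L(G), so no ε-production is kept.
Expand every rule over subsets of its nullable positions: S → a B gives a B | a.

S -> c | c E | a B | a; D -> a a; B -> a a | a | A | c A a; E -> a | S | c | c a E | c D; A -> c | S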